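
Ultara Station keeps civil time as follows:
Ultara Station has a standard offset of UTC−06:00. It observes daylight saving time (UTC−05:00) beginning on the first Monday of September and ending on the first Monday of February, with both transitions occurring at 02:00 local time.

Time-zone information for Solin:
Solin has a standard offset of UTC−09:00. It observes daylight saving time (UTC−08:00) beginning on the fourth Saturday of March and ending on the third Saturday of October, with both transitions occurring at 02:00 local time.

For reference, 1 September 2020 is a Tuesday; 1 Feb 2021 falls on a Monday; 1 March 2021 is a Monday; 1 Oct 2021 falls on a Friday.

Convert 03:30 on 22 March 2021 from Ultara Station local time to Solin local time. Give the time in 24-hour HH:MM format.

00:30

1 September 2020 is a Tuesday, so the first Monday is September 7.
1 February 2021 is a Monday, so the first Monday is February 1.
22 March 2021 is outside the daylight-saving period (7 September 2020 – 1 February 2021), so Ultara Station is on standard time, UTC−06:00.
03:30 Ultara Station + 6h = 09:30 UTC.
1 March 2021 is a Monday, so the first Saturday is March 6 and the fourth is March 27.
1 October 2021 is a Friday, so the first Saturday is October 2 and the third is October 16.
At the standard offset (UTC−09:00), 09:30 UTC − 9h = 00:30 Solin standard time.
Daylight saving runs 27 March – 16 October; the standard-time date in Solin, 22 March 2021, is outside that window, so Solin is on standard time at UTC−09:00.
09:30 UTC − 9h = 00:30 Solin.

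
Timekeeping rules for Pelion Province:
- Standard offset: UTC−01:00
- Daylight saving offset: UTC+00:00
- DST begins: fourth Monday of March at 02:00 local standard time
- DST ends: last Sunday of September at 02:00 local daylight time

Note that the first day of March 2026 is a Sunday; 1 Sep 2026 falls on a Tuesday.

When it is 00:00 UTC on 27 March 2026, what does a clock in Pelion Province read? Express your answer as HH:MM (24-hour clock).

1 March 2026 is a Sunday, so the first Monday is March 2 and the fourth is March 23.
1 September 2026 is a Tuesday, so Sundays fall on 6, 13, 20, 27; the last is September 27.
At the standard offset (UTC−01:00), 00:00 UTC − 1h = 23:00 Pelion Province standard time (rolling into the previous day, 26 March 2026).
Daylight saving runs 23 March – 27 September; the standard-time date in Pelion Province, 26 March 2026, is inside that window, so Pelion Province is at UTC+00:00.
00:00 UTC + 0h = 00:00 local.

00:00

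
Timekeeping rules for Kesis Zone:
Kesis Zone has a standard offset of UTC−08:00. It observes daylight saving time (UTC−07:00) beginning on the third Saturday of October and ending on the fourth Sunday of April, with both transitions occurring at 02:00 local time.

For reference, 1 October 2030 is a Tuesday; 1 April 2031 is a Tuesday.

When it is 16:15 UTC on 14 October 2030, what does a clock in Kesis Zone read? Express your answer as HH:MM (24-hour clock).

1 October 2030 is a Tuesday, so the first Saturday is October 5 and the third is October 19.
1 April 2031 is a Tuesday, so the first Sunday is April 6 and the fourth is April 27.
At the standard offset (UTC−08:00), 16:15 UTC − 8h = 08:15 Kesis Zone standard time.
Daylight saving runs 19 October 2030 – 27 April 2031; the standard-time date in Kesis Zone, 14 October 2030, is outside that window, so Kesis Zone is on standard time at UTC−08:00.
16:15 UTC − 8h = 08:15 local.

08:15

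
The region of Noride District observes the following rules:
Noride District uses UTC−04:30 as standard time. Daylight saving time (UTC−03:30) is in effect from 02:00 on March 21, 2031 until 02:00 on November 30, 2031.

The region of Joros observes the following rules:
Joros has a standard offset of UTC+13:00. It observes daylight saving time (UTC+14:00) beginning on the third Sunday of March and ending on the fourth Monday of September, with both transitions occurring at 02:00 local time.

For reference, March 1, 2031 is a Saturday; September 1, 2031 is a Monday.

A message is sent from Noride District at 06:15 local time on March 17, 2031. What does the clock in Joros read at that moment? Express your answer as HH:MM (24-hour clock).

00:45

Daylight saving runs 21 March – 30 November; March 17, 2031 is outside that window, so Noride District is on standard time at UTC−04:30.
06:15 Noride District + 4h30m = 10:45 UTC.
1 March 2031 is a Saturday, so the first Sunday is March 2 and the third is March 16.
1 September 2031 is a Monday, so the first Monday is September 1 and the fourth is September 22.
At the standard offset (UTC+13:00), 10:45 UTC + 13h = 23:45 Joros standard time.
Daylight saving runs 16 March – 22 September; the standard-time date in Joros, March 17, 2031, is inside that window, so Joros is at UTC+14:00.
10:45 UTC + 14h = 00:45 Joros (rolling into the next day, 18 March 2031).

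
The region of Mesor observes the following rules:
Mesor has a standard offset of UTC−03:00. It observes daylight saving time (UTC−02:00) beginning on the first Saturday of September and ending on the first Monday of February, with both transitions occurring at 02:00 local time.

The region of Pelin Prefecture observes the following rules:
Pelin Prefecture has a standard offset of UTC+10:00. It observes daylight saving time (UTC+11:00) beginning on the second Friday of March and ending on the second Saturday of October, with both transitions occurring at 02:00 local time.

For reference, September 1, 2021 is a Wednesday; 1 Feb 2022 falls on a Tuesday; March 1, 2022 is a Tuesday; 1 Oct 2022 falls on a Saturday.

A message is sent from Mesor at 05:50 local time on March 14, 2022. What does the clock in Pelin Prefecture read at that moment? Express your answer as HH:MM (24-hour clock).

19:50

1 September 2021 is a Wednesday, so the first Saturday is September 4.
1 February 2022 is a Tuesday, so the first Monday is February 7.
March 14, 2022 is outside the daylight-saving period (4 September 2021 – 7 February 2022), so Mesor is on standard time, UTC−03:00.
05:50 Mesor + 3h = 08:50 UTC.
1 March 2022 is a Tuesday, so the first Friday is March 4 and the second is March 11.
1 October 2022 is a Saturday, so the first Saturday is October 1 and the second is October 8.
At the standard offset (UTC+10:00), 08:50 UTC + 10h = 18:50 Pelin Prefecture standard time.
Daylight saving runs 11 March – 8 October; the standard-time date in Pelin Prefecture, March 14, 2022, is inside that window, so Pelin Prefecture is at UTC+11:00.
08:50 UTC + 11h = 19:50 Pelin Prefecture.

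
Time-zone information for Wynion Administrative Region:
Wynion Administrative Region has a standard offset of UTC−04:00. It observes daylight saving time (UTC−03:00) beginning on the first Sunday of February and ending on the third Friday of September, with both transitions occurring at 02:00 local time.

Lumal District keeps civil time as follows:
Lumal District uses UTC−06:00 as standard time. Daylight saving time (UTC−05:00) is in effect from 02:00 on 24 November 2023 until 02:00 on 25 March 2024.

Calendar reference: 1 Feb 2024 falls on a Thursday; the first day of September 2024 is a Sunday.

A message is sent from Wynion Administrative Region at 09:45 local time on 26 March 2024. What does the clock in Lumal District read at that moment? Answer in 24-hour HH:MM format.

1 February 2024 is a Thursday, so the first Sunday is February 4.
1 September 2024 is a Sunday, so the first Friday is September 6 and the third is September 20.
Daylight saving runs 4 February – 20 September; 26 March 2024 is inside that window, so Wynion Administrative Region is at UTC−03:00.
09:45 Wynion Administrative Region + 3h = 12:45 UTC.
At the standard offset (UTC−06:00), 12:45 UTC − 6h = 06:45 Lumal District standard time.
The standard-time date in Lumal District, 26 March 2024, does not fall between 24 November 2023 and 25 March 2024, so daylight saving is not in effect and Lumal District is at UTC−06:00.
12:45 UTC − 6h = 06:45 Lumal District.

06:45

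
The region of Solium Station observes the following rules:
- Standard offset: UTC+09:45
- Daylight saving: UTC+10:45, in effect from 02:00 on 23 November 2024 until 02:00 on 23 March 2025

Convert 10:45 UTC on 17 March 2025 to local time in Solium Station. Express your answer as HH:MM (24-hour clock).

At the standard offset (UTC+09:45), 10:45 UTC + 9h45m = 20:30 Solium Station standard time.
The standard-time date in Solium Station, 17 March 2025, falls between 23 November 2024 and 23 March 2025, so daylight saving is in effect and Solium Station is at UTC+10:45.
10:45 UTC + 10h45m = 21:30 local.

21:30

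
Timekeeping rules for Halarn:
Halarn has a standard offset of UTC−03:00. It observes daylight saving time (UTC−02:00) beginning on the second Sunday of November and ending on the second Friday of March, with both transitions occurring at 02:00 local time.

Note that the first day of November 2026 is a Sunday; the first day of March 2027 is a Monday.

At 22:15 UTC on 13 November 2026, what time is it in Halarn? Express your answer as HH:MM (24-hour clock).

1 November 2026 is a Sunday, so the first Sunday is November 1 and the second is November 8.
1 March 2027 is a Monday, so the first Friday is March 5 and the second is March 12.
At the standard offset (UTC−03:00), 22:15 UTC − 3h = 19:15 Halarn standard time.
The standard-time date in Halarn, 13 November 2026, lies within the daylight-saving period (8 November 2026 – 12 March 2027), so Halarn is on daylight time, UTC−02:00.
22:15 UTC − 2h = 20:15 local.

20:15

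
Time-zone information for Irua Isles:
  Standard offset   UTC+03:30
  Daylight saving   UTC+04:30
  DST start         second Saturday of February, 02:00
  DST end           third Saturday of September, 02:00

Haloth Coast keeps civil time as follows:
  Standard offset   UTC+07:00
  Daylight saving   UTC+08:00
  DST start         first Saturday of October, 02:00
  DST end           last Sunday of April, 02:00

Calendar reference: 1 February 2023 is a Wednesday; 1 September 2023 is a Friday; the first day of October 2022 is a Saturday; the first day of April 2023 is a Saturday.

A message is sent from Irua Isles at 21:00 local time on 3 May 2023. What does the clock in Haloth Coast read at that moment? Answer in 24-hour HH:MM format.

1 February 2023 is a Wednesday, so the first Saturday is February 4 and the second is February 11.
1 September 2023 is a Friday, so the first Saturday is September 2 and the third is September 16.
3 May 2023 falls between 11 February and 16 September, so daylight saving is in effect and Irua Isles is at UTC+04:30.
21:00 Irua Isles − 4h30m = 16:30 UTC.
1 October 2022 is a Saturday, so the first Saturday is October 1.
1 April 2023 is a Saturday, so Sundays fall on 2, 9, 16, 23, 30; the last is April 30.
At the standard offset (UTC+07:00), 16:30 UTC + 7h = 23:30 Haloth Coast standard time.
The standard-time date in Haloth Coast, 3 May 2023, does not fall between 1 October 2022 and 30 April 2023, so daylight saving is not in effect and Haloth Coast is at UTC+07:00.
16:30 UTC + 7h = 23:30 Haloth Coast.

23:30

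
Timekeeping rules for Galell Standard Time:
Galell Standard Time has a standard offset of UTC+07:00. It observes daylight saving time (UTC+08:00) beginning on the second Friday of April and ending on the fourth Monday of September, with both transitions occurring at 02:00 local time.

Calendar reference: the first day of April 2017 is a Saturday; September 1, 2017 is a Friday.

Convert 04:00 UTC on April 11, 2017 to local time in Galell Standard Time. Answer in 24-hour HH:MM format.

11:00

1 April 2017 is a Saturday, so the first Friday is April 7 and the second is April 14.
1 September 2017 is a Friday, so the first Monday is September 4 and the fourth is September 25.
At the standard offset (UTC+07:00), 04:00 UTC + 7h = 11:00 Galell Standard Time standard time.
The standard-time date in Galell Standard Time, April 11, 2017, is outside the daylight-saving period (14 April – 25 September), so Galell Standard Time is on standard time, UTC+07:00.
04:00 UTC + 7h = 11:00 local.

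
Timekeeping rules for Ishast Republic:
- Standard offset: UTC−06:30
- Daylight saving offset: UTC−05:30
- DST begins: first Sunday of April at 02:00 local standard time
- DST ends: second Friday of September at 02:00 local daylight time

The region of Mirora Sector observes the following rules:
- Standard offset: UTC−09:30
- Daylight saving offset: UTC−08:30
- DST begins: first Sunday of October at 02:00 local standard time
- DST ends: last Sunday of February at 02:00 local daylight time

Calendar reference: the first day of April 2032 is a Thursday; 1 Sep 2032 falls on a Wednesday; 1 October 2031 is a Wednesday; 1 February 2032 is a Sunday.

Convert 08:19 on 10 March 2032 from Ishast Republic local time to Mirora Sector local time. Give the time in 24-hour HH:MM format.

1 April 2032 is a Thursday, so the first Sunday is April 4.
1 September 2032 is a Wednesday, so the first Friday is September 3 and the second is September 10.
10 March 2032 is outside the daylight-saving period (4 April – 10 September), so Ishast Republic is on standard time, UTC−06:30.
08:19 Ishast Republic + 6h30m = 14:49 UTC.
1 October 2031 is a Wednesday, so the first Sunday is October 5.
1 February 2032 is a Sunday, so Sundays fall on 1, 8, 15, 22, 29; the last is February 29.
At the standard offset (UTC−09:30), 14:49 UTC − 9h30m = 05:19 Mirora Sector standard time.
The standard-time date in Mirora Sector, 10 March 2032, is outside the daylight-saving period (5 October 2031 – 29 February 2032), so Mirora Sector is on standard time, UTC−09:30.
14:49 UTC − 9h30m = 05:19 Mirora Sector.

05:19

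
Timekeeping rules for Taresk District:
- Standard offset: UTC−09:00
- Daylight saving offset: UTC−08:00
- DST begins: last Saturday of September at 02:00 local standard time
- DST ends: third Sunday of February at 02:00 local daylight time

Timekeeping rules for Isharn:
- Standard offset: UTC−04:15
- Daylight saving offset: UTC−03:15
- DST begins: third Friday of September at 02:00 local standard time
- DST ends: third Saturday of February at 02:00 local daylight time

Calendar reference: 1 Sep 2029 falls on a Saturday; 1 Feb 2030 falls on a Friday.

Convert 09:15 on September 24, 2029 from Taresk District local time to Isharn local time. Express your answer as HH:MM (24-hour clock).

1 September 2029 is a Saturday, so Saturdays fall on 1, 8, 15, 22, 29; the last is September 29.
1 February 2030 is a Friday, so the first Sunday is February 3 and the third is February 17.
September 24, 2029 is outside the daylight-saving period (29 September 2029 – 17 February 2030), so Taresk District is on standard time, UTC−09:00.
09:15 Taresk District + 9h = 18:15 UTC.
1 September 2029 is a Saturday, so the first Friday is September 7 and the third is September 21.
1 February 2030 is a Friday, so the first Saturday is February 2 and the third is February 16.
At the standard offset (UTC−04:15), 18:15 UTC − 4h15m = 14:00 Isharn standard time.
Daylight saving runs 21 September 2029 – 16 February 2030; the standard-time date in Isharn, September 24, 2029, is inside that window, so Isharn is at UTC−03:15.
18:15 UTC − 3h15m = 15:00 Isharn.

15:00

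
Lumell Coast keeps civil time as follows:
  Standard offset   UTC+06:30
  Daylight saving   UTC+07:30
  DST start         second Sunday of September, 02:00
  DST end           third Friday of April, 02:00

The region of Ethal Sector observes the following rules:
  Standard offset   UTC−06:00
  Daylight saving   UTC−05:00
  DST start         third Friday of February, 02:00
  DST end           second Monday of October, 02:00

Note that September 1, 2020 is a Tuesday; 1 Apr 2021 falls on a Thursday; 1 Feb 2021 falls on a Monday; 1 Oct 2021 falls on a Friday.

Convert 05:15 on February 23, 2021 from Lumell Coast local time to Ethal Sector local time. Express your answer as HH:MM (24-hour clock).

16:45

1 September 2020 is a Tuesday, so the first Sunday is September 6 and the second is September 13.
1 April 2021 is a Thursday, so the first Friday is April 2 and the third is April 16.
February 23, 2021 falls between 13 September 2020 and 16 April 2021, so daylight saving is in effect and Lumell Coast is at UTC+07:30.
05:15 Lumell Coast − 7h30m = 21:45 UTC (rolling into the previous day, 22 February 2021).
1 February 2021 is a Monday, so the first Friday is February 5 and the third is February 19.
1 October 2021 is a Friday, so the first Monday is October 4 and the second is October 11.
At the standard offset (UTC−06:00), 21:45 UTC − 6h = 15:45 Ethal Sector standard time.
Daylight saving runs 19 February – 11 October; the standard-time date in Ethal Sector, February 22, 2021, is inside that window, so Ethal Sector is at UTC−05:00.
21:45 UTC − 5h = 16:45 Ethal Sector.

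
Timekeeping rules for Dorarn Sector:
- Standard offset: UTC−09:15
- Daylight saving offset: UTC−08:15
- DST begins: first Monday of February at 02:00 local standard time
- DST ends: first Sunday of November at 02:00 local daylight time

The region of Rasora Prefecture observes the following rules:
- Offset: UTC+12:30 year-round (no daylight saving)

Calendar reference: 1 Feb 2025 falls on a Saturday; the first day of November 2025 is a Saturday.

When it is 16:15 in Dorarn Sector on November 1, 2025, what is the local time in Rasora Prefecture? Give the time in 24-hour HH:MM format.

13:00

1 February 2025 is a Saturday, so the first Monday is February 3.
1 November 2025 is a Saturday, so the first Sunday is November 2.
November 1, 2025 falls between 3 February and 2 November, so daylight saving is in effect and Dorarn Sector is at UTC−08:15.
16:15 Dorarn Sector + 8h15m = 00:30 UTC (rolling into the next day, 2 November 2025).
Rasora Prefecture has no daylight saving, so its offset is UTC+12:30 year-round.
00:30 UTC + 12h30m = 13:00 Rasora Prefecture.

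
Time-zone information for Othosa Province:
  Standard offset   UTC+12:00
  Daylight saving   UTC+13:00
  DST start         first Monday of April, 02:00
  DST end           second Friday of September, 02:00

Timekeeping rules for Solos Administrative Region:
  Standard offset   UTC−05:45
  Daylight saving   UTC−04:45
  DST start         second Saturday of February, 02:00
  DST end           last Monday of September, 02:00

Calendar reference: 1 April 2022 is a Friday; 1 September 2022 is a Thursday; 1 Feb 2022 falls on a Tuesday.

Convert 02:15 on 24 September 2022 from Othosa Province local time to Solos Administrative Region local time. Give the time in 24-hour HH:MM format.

1 April 2022 is a Friday, so the first Monday is April 4.
1 September 2022 is a Thursday, so the first Friday is September 2 and the second is September 9.
Daylight saving runs 4 April – 9 September; 24 September 2022 is outside that window, so Othosa Province is on standard time at UTC+12:00.
02:15 Othosa Province − 12h = 14:15 UTC (rolling into the previous day, 23 September 2022).
1 February 2022 is a Tuesday, so the first Saturday is February 5 and the second is February 12.
1 September 2022 is a Thursday, so Mondays fall on 5, 12, 19, 26; the last is September 26.
At the standard offset (UTC−05:45), 14:15 UTC − 5h45m = 08:30 Solos Administrative Region standard time.
Daylight saving runs 12 February – 26 September; the standard-time date in Solos Administrative Region, 23 September 2022, is inside that window, so Solos Administrative Region is at UTC−04:45.
14:15 UTC − 4h45m = 09:30 Solos Administrative Region.

09:30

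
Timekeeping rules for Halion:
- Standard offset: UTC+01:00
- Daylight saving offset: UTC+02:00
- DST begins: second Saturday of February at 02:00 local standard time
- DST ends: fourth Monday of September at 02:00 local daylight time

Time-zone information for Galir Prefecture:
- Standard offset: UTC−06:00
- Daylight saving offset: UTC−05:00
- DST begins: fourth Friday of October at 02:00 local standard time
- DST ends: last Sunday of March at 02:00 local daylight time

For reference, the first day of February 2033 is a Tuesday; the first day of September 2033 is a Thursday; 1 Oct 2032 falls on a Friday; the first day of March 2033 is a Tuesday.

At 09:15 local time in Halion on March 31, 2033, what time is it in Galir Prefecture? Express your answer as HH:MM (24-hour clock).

01:15

1 February 2033 is a Tuesday, so the first Saturday is February 5 and the second is February 12.
1 September 2033 is a Thursday, so the first Monday is September 5 and the fourth is September 26.
Daylight saving runs 12 February – 26 September; March 31, 2033 is inside that window, so Halion is at UTC+02:00.
09:15 Halion − 2h = 07:15 UTC.
1 October 2032 is a Friday, so the first Friday is October 1 and the fourth is October 22.
1 March 2033 is a Tuesday, so Sundays fall on 6, 13, 20, 27; the last is March 27.
At the standard offset (UTC−06:00), 07:15 UTC − 6h = 01:15 Galir Prefecture standard time.
Daylight saving runs 22 October 2032 – 27 March 2033; the standard-time date in Galir Prefecture, March 31, 2033, is outside that window, so Galir Prefecture is on standard time at UTC−06:00.
07:15 UTC − 6h = 01:15 Galir Prefecture.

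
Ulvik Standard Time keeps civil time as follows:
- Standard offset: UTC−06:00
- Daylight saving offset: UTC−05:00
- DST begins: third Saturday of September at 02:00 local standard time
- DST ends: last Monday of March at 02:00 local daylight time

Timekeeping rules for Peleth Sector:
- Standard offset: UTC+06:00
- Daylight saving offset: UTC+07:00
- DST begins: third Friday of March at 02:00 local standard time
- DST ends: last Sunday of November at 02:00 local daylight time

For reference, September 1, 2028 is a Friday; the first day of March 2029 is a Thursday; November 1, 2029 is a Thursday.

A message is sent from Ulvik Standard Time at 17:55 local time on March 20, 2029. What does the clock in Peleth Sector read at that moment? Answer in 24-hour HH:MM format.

1 September 2028 is a Friday, so the first Saturday is September 2 and the third is September 16.
1 March 2029 is a Thursday, so Mondays fall on 5, 12, 19, 26; the last is March 26.
Daylight saving runs 16 September 2028 – 26 March 2029; March 20, 2029 is inside that window, so Ulvik Standard Time is at UTC−05:00.
17:55 Ulvik Standard Time + 5h = 22:55 UTC.
1 March 2029 is a Thursday, so the first Friday is March 2 and the third is March 16.
1 November 2029 is a Thursday, so Sundays fall on 4, 11, 18, 25; the last is November 25.
At the standard offset (UTC+06:00), 22:55 UTC + 6h = 04:55 Peleth Sector standard time (rolling into the next day, 21 March 2029).
The standard-time date in Peleth Sector, March 21, 2029, lies within the daylight-saving period (16 March – 25 November), so Peleth Sector is on daylight time, UTC+07:00.
22:55 UTC + 7h = 05:55 Peleth Sector (rolling into the next day, 21 March 2029).

05:55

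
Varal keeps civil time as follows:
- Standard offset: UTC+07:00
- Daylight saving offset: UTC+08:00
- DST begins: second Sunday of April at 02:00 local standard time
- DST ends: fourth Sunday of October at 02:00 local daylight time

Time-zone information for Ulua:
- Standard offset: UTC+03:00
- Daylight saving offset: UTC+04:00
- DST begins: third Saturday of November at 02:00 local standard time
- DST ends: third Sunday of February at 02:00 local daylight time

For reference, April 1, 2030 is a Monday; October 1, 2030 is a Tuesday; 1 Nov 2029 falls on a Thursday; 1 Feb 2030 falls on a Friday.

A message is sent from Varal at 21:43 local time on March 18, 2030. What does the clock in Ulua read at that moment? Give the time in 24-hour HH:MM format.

1 April 2030 is a Monday, so the first Sunday is April 7 and the second is April 14.
1 October 2030 is a Tuesday, so the first Sunday is October 6 and the fourth is October 27.
Daylight saving runs 14 April – 27 October; March 18, 2030 is outside that window, so Varal is on standard time at UTC+07:00.
21:43 Varal − 7h = 14:43 UTC.
1 November 2029 is a Thursday, so the first Saturday is November 3 and the third is November 17.
1 February 2030 is a Friday, so the first Sunday is February 3 and the third is February 17.
At the standard offset (UTC+03:00), 14:43 UTC + 3h = 17:43 Ulua standard time.
Daylight saving runs 17 November 2029 – 17 February 2030; the standard-time date in Ulua, March 18, 2030, is outside that window, so Ulua is on standard time at UTC+03:00.
14:43 UTC + 3h = 17:43 Ulua.

17:43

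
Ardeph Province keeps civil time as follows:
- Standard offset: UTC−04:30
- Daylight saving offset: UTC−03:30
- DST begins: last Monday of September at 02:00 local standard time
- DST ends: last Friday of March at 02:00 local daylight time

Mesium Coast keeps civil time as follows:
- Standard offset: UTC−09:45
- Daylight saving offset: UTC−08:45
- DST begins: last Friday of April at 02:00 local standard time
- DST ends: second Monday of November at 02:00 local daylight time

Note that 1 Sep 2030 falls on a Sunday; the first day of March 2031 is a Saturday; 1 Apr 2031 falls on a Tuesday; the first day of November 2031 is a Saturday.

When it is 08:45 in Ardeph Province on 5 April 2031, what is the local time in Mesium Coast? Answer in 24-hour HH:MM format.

1 September 2030 is a Sunday, so Mondays fall on 2, 9, 16, 23, 30; the last is September 30.
1 March 2031 is a Saturday, so Fridays fall on 7, 14, 21, 28; the last is March 28.
Daylight saving runs 30 September 2030 – 28 March 2031; 5 April 2031 is outside that window, so Ardeph Province is on standard time at UTC−04:30.
08:45 Ardeph Province + 4h30m = 13:15 UTC.
1 April 2031 is a Tuesday, so Fridays fall on 4, 11, 18, 25; the last is April 25.
1 November 2031 is a Saturday, so the first Monday is November 3 and the second is November 10.
At the standard offset (UTC−09:45), 13:15 UTC − 9h45m = 03:30 Mesium Coast standard time.
The standard-time date in Mesium Coast, 5 April 2031, is outside the daylight-saving period (25 April – 10 November), so Mesium Coast is on standard time, UTC−09:45.
13:15 UTC − 9h45m = 03:30 Mesium Coast.

03:30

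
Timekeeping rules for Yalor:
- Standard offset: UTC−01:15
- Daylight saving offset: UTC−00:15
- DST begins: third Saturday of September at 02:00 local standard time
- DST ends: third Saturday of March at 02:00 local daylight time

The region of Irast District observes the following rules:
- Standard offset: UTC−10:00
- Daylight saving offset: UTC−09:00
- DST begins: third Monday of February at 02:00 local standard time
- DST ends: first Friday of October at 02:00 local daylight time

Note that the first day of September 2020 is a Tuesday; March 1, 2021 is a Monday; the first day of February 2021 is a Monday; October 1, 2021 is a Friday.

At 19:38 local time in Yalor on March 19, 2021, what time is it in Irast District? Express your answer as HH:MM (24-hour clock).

10:53

1 September 2020 is a Tuesday, so the first Saturday is September 5 and the third is September 19.
1 March 2021 is a Monday, so the first Saturday is March 6 and the third is March 20.
March 19, 2021 lies within the daylight-saving period (19 September 2020 – 20 March 2021), so Yalor is on daylight time, UTC−00:15.
19:38 Yalor + 0h15m = 19:53 UTC.
1 February 2021 is a Monday, so the first Monday is February 1 and the third is February 15.
1 October 2021 is a Friday, so the first Friday is October 1.
At the standard offset (UTC−10:00), 19:53 UTC − 10h = 09:53 Irast District standard time.
The standard-time date in Irast District, March 19, 2021, lies within the daylight-saving period (15 February – 1 October), so Irast District is on daylight time, UTC−09:00.
19:53 UTC − 9h = 10:53 Irast District.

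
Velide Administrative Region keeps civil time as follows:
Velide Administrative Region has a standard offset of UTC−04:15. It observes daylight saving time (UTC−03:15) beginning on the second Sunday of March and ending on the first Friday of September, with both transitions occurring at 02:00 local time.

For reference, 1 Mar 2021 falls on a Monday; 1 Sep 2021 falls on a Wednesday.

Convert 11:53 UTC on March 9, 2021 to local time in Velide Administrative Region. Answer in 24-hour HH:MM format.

1 March 2021 is a Monday, so the first Sunday is March 7 and the second is March 14.
1 September 2021 is a Wednesday, so the first Friday is September 3.
At the standard offset (UTC−04:15), 11:53 UTC − 4h15m = 07:38 Velide Administrative Region standard time.
The standard-time date in Velide Administrative Region, March 9, 2021, does not fall between 14 March and 3 September, so daylight saving is not in effect and Velide Administrative Region is at UTC−04:15.
11:53 UTC − 4h15m = 07:38 local.

07:38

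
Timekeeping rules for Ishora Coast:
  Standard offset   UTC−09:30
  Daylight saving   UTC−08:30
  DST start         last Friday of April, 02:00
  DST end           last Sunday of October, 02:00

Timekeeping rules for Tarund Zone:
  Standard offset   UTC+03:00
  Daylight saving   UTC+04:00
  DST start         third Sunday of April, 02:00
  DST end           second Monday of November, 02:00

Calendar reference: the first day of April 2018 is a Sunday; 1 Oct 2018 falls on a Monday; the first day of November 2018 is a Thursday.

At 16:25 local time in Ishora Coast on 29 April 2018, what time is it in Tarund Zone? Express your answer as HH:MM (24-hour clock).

1 April 2018 is a Sunday, so Fridays fall on 6, 13, 20, 27; the last is April 27.
1 October 2018 is a Monday, so Sundays fall on 7, 14, 21, 28; the last is October 28.
29 April 2018 falls between 27 April and 28 October, so daylight saving is in effect and Ishora Coast is at UTC−08:30.
16:25 Ishora Coast + 8h30m = 00:55 UTC (rolling into the next day, 30 April 2018).
1 April 2018 is a Sunday, so the first Sunday is April 1 and the third is April 15.
1 November 2018 is a Thursday, so the first Monday is November 5 and the second is November 12.
At the standard offset (UTC+03:00), 00:55 UTC + 3h = 03:55 Tarund Zone standard time.
The standard-time date in Tarund Zone, 30 April 2018, falls between 15 April and 12 November, so daylight saving is in effect and Tarund Zone is at UTC+04:00.
00:55 UTC + 4h = 04:55 Tarund Zone.

04:55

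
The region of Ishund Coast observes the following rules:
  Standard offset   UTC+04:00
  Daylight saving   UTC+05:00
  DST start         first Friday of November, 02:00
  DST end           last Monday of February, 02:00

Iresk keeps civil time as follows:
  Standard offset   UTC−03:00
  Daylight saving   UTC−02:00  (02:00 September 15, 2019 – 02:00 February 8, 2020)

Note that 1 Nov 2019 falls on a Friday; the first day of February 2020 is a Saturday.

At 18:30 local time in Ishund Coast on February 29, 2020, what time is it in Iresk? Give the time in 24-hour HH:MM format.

1 November 2019 is a Friday, so the first Friday is November 1.
1 February 2020 is a Saturday, so Mondays fall on 3, 10, 17, 24; the last is February 24.
Daylight saving runs 1 November 2019 – 24 February 2020; February 29, 2020 is outside that window, so Ishund Coast is on standard time at UTC+04:00.
18:30 Ishund Coast − 4h = 14:30 UTC.
At the standard offset (UTC−03:00), 14:30 UTC − 3h = 11:30 Iresk standard time.
Daylight saving runs 15 September 2019 – 8 February 2020; the standard-time date in Iresk, February 29, 2020, is outside that window, so Iresk is on standard time at UTC−03:00.
14:30 UTC − 3h = 11:30 Iresk.

11:30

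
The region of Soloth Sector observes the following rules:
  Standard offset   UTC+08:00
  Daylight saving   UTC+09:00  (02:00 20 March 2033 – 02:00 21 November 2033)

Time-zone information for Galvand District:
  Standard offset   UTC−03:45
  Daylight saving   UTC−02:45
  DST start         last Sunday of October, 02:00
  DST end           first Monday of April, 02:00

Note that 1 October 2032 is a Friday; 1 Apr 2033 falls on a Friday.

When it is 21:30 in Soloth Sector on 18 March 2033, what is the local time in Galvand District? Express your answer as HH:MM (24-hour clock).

10:45

18 March 2033 is outside the daylight-saving period (20 March – 21 November), so Soloth Sector is on standard time, UTC+08:00.
21:30 Soloth Sector − 8h = 13:30 UTC.
1 October 2032 is a Friday, so Sundays fall on 3, 10, 17, 24, 31; the last is October 31.
1 April 2033 is a Friday, so the first Monday is April 4.
At the standard offset (UTC−03:45), 13:30 UTC − 3h45m = 09:45 Galvand District standard time.
Daylight saving runs 31 October 2032 – 4 April 2033; the standard-time date in Galvand District, 18 March 2033, is inside that window, so Galvand District is at UTC−02:45.
13:30 UTC − 2h45m = 10:45 Galvand District.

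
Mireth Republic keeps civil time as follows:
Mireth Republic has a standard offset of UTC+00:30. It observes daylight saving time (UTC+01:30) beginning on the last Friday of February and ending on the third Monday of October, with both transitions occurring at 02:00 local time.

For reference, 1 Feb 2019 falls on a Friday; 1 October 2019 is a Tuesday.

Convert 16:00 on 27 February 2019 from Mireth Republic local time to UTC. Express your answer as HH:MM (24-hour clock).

1 February 2019 is a Friday, so Fridays fall on 1, 8, 15, 22; the last is February 22.
1 October 2019 is a Tuesday, so the first Monday is October 7 and the third is October 21.
Daylight saving runs 22 February – 21 October; 27 February 2019 is inside that window, so Mireth Republic is at UTC+01:30.
16:00 local − 1h30m = 14:30 UTC.

14:30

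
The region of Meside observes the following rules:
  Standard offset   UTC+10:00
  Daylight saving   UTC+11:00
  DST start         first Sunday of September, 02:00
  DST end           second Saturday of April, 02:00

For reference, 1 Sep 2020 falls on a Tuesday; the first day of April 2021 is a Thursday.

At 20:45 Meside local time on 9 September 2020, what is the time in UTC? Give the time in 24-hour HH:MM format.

09:45

1 September 2020 is a Tuesday, so the first Sunday is September 6.
1 April 2021 is a Thursday, so the first Saturday is April 3 and the second is April 10.
9 September 2020 falls between 6 September 2020 and 10 April 2021, so daylight saving is in effect and Meside is at UTC+11:00.
20:45 local − 11h = 09:45 UTC.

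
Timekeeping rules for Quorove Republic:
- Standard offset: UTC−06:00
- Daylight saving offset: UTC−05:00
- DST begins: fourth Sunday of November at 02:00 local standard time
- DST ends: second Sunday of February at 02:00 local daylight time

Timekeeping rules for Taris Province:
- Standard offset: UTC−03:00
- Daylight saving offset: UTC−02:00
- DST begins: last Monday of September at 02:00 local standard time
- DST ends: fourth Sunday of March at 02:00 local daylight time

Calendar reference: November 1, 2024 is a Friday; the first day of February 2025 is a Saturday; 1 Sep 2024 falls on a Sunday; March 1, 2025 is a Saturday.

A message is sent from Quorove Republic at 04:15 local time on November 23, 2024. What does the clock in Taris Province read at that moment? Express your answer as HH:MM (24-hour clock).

1 November 2024 is a Friday, so the first Sunday is November 3 and the fourth is November 24.
1 February 2025 is a Saturday, so the first Sunday is February 2 and the second is February 9.
Daylight saving runs 24 November 2024 – 9 February 2025; November 23, 2024 is outside that window, so Quorove Republic is on standard time at UTC−06:00.
04:15 Quorove Republic + 6h = 10:15 UTC.
1 September 2024 is a Sunday, so Mondays fall on 2, 9, 16, 23, 30; the last is September 30.
1 March 2025 is a Saturday, so the first Sunday is March 2 and the fourth is March 23.
At the standard offset (UTC−03:00), 10:15 UTC − 3h = 07:15 Taris Province standard time.
Daylight saving runs 30 September 2024 – 23 March 2025; the standard-time date in Taris Province, November 23, 2024, is inside that window, so Taris Province is at UTC−02:00.
10:15 UTC − 2h = 08:15 Taris Province.

08:15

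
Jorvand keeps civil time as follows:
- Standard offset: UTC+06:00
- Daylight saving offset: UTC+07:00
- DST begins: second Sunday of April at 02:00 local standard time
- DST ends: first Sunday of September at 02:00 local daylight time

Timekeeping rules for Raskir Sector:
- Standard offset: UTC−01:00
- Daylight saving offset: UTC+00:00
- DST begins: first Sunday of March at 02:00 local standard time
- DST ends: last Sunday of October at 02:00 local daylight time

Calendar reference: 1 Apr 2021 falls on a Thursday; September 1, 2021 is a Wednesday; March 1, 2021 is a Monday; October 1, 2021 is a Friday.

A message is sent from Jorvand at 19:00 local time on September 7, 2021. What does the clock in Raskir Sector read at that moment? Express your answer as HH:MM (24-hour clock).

1 April 2021 is a Thursday, so the first Sunday is April 4 and the second is April 11.
1 September 2021 is a Wednesday, so the first Sunday is September 5.
September 7, 2021 does not fall between 11 April and 5 September, so daylight saving is not in effect and Jorvand is at UTC+06:00.
19:00 Jorvand − 6h = 13:00 UTC.
1 March 2021 is a Monday, so the first Sunday is March 7.
1 October 2021 is a Friday, so Sundays fall on 3, 10, 17, 24, 31; the last is October 31.
At the standard offset (UTC−01:00), 13:00 UTC − 1h = 12:00 Raskir Sector standard time.
The standard-time date in Raskir Sector, September 7, 2021, lies within the daylight-saving period (7 March – 31 October), so Raskir Sector is on daylight time, UTC+00:00.
13:00 UTC + 0h = 13:00 Raskir Sector.

13:00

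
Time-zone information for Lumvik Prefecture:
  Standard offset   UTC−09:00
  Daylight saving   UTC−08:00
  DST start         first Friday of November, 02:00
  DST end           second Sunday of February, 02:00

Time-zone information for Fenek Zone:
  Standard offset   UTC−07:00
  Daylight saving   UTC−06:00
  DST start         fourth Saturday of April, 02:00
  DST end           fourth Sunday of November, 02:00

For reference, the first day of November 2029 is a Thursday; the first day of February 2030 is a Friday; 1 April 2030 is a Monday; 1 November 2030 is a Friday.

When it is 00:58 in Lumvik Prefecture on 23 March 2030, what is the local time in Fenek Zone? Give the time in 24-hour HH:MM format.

1 November 2029 is a Thursday, so the first Friday is November 2.
1 February 2030 is a Friday, so the first Sunday is February 3 and the second is February 10.
23 March 2030 does not fall between 2 November 2029 and 10 February 2030, so daylight saving is not in effect and Lumvik Prefecture is at UTC−09:00.
00:58 Lumvik Prefecture + 9h = 09:58 UTC.
1 April 2030 is a Monday, so the first Saturday is April 6 and the fourth is April 27.
1 November 2030 is a Friday, so the first Sunday is November 3 and the fourth is November 24.
At the standard offset (UTC−07:00), 09:58 UTC − 7h = 02:58 Fenek Zone standard time.
Daylight saving runs 27 April – 24 November; the standard-time date in Fenek Zone, 23 March 2030, is outside that window, so Fenek Zone is on standard time at UTC−07:00.
09:58 UTC − 7h = 02:58 Fenek Zone.

02:58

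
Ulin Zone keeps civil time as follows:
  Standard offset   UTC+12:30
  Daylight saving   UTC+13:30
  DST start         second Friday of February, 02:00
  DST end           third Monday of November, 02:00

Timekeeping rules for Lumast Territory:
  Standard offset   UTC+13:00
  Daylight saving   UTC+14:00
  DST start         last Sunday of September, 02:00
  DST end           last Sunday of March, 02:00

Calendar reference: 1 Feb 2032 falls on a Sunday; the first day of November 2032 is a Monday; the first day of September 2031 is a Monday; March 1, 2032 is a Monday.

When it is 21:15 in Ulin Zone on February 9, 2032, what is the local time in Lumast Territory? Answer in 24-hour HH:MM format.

22:45

1 February 2032 is a Sunday, so the first Friday is February 6 and the second is February 13.
1 November 2032 is a Monday, so the first Monday is November 1 and the third is November 15.
February 9, 2032 is outside the daylight-saving period (13 February – 15 November), so Ulin Zone is on standard time, UTC+12:30.
21:15 Ulin Zone − 12h30m = 08:45 UTC.
1 September 2031 is a Monday, so Sundays fall on 7, 14, 21, 28; the last is September 28.
1 March 2032 is a Monday, so Sundays fall on 7, 14, 21, 28; the last is March 28.
At the standard offset (UTC+13:00), 08:45 UTC + 13h = 21:45 Lumast Territory standard time.
Daylight saving runs 28 September 2031 – 28 March 2032; the standard-time date in Lumast Territory, February 9, 2032, is inside that window, so Lumast Territory is at UTC+14:00.
08:45 UTC + 14h = 22:45 Lumast Territory.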